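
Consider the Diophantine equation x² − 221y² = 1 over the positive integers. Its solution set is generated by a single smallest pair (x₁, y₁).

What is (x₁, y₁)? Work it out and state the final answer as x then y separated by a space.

d=221: √d = [14; 1,6,2,6,1,28] (ℓ=6, even), read p_5/q_5
a_0=14:  p_0=14·1+0=14,  q_0=14·0+1=1
…
a_3=2:  p_3=2·104+15=223,  q_3=2·7+1=15
a_4=6:  p_4=6·223+104=1442,  q_4=6·15+7=97
a_5=1:  p_5=1·1442+223=1665,  q_5=1·97+15=112
→ (1665, 112).  Check: 1665²=2772225, 221·112²=2772224, difference 1.

1665 112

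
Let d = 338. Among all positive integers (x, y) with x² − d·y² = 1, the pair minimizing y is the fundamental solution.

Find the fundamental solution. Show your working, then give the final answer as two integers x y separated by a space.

d=338: √d = [18; 2,1,1,2,36] (ℓ=5, odd), read p_9/q_9
i=0: a=18 ⇒ p=18, q=1
…
i=3: a=1 ⇒ p=92, q=5
…
i=8: a=1 ⇒ p=43958, q=2391
i=9: a=2 ⇒ p=114243, q=6214
(x₁, y₁) = (114243, 6214);  114243² − 338·6214² = 1 ✓

114243 6214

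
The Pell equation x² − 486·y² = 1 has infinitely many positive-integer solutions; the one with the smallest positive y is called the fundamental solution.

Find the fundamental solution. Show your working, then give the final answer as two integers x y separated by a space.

√486 = [22; 22,44, …], period ℓ=2 (even) → k=1
k=0  a_k=22  p_k/q_k = 22/1
k=1  a_k=22  p_k/q_k = 485/22
(x₁, y₁) = (485, 22);  485² − 486·22² = 1 ✓

485 22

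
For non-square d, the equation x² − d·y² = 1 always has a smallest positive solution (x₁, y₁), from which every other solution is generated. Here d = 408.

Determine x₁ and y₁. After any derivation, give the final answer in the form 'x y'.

101 5

[20; 5,40] for √408; ℓ=2 ⇒ convergent index 1
a_0=20:  p_0=20·1+0=20,  q_0=20·0+1=1
a_1=5:  p_1=5·20+1=101,  q_1=5·1+0=5
fundamental: x₁=101, y₁=5  (since 10201 − 408·25 = 1)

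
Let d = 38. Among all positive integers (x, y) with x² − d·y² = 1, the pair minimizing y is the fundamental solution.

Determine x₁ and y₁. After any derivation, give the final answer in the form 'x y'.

37 6

d=38: √d = [6; 6,12] (ℓ=2, even), read p_1/q_1
i=0: a=6 ⇒ p=6, q=1
i=1: a=6 ⇒ p=37, q=6
→ (37, 6).  Check: 37²=1369, 38·6²=1368, difference 1.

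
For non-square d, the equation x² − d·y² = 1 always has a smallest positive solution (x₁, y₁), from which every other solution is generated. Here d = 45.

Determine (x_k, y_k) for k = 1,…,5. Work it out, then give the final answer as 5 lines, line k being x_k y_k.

161 24
51841 7728
16692641 2488392
5374978561 801254496
1730726404001 258001459320

d=45: √d = [6; 1,2,2,2,1,12] (ℓ=6, even), read p_5/q_5
i=0: a=6 ⇒ p=6, q=1
…
i=4: a=2 ⇒ p=114, q=17
i=5: a=1 ⇒ p=161, q=24
fundamental: x₁=161, y₁=24  (since 25921 − 45·576 = 1)
(161+24√45)^2 = 51841 + 7728√45
(161+24√45)^3 = 16692641 + 2488392√45
(161+24√45)^4 = 5374978561 + 801254496√45
(161+24√45)^5 = 1730726404001 + 258001459320√45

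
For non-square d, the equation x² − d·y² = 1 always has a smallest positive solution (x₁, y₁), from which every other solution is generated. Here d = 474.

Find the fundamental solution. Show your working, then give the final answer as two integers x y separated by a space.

[21; 1,3,2,1,1,…,3,1,42] for √474; ℓ=14 ⇒ convergent index 13
i=0: a=21 ⇒ p=21, q=1
i=1: a=1 ⇒ p=22, q=1
i=2: a=3 ⇒ p=87, q=4
i=3: a=2 ⇒ p=196, q=9
i=4: a=1 ⇒ p=283, q=13
i=5: a=1 ⇒ p=479, q=22
i=6: a=1 ⇒ p=762, q=35
i=7: a=6 ⇒ p=5051, q=232
i=8: a=1 ⇒ p=5813, q=267
…
i=10: a=1 ⇒ p=16677, q=766
…
i=12: a=3 ⇒ p=149331, q=6859
i=13: a=1 ⇒ p=193549, q=8890
fundamental: x₁=193549, y₁=8890  (since 37461215401 − 474·79032100 = 1)

193549 8890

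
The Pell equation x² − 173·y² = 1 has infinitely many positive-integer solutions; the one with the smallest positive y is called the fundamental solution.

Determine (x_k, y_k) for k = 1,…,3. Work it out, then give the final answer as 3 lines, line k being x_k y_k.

√173 = [13; 6,1,1,6,26, …], period ℓ=5 (odd) → k=9
i=0: a=13 ⇒ p=13, q=1
i=1: a=6 ⇒ p=79, q=6
…
i=3: a=1 ⇒ p=171, q=13
…
i=5: a=26 ⇒ p=29239, q=2223
i=6: a=6 ⇒ p=176552, q=13423
i=7: a=1 ⇒ p=205791, q=15646
i=8: a=1 ⇒ p=382343, q=29069
i=9: a=6 ⇒ p=2499849, q=190060
→ (2499849, 190060).  Check: 2499849²=6249245022801, 173·190060²=6249245022800, difference 1.
n=2: (2499849,190060)∘(2499849,190060) = (2499849·2499849+173·190060·190060, 2499849·190060+190060·2499849) = (12498490045601,950242601880)
n=3: (12498490045601,950242601880)∘(2499849,190060) = (2499849·12498490045601+173·190060·950242601880, 2499849·950242601880+190060·12498490045601) = (62488675684008728649,4750926036134042180)

2499849 190060
12498490045601 950242601880
62488675684008728649 4750926036134042180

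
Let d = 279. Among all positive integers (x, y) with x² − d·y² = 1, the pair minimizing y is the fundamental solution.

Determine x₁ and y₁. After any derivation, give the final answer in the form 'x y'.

√279 → a₀=16, period (1,2,2,1,2,2,1,32); ℓ=8 even so k=7
i=0: a=16 ⇒ p=16, q=1
i=1: a=1 ⇒ p=17, q=1
i=2: a=2 ⇒ p=50, q=3
…
i=5: a=2 ⇒ p=451, q=27
i=6: a=2 ⇒ p=1069, q=64
i=7: a=1 ⇒ p=1520, q=91
(x₁, y₁) = (1520, 91);  1520² − 279·91² = 1 ✓

1520 91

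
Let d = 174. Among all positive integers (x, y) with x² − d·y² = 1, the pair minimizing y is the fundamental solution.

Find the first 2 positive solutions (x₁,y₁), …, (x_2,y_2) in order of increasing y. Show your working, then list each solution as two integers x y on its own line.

1451 110
4210801 319220

√174 → a₀=13, period (5,4,5,26); ℓ=4 even so k=3
k=0  a_k=13  p_k/q_k = 13/1
k=1  a_k=5  p_k/q_k = 66/5
k=2  a_k=4  p_k/q_k = 277/21
k=3  a_k=5  p_k/q_k = 1451/110
fundamental: x₁=1451, y₁=110  (since 2105401 − 174·12100 = 1)
k=2:  x_2 = 1451·1451+174·110·110 = 4210801,  y_2 = 1451·110+110·1451 = 319220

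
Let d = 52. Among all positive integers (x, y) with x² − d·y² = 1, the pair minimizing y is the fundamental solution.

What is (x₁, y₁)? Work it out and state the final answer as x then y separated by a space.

649 90

√52 → a₀=7, period (4,1,2,1,4,14); ℓ=6 even so k=5
a_0=7:  p_0=7·1+0=7,  q_0=7·0+1=1
a_1=4:  p_1=4·7+1=29,  q_1=4·1+0=4
…
a_3=2:  p_3=2·36+29=101,  q_3=2·5+4=14
a_4=1:  p_4=1·101+36=137,  q_4=1·14+5=19
a_5=4:  p_5=4·137+101=649,  q_5=4·19+14=90
→ (649, 90).  Check: 649²=421201, 52·90²=421200, difference 1.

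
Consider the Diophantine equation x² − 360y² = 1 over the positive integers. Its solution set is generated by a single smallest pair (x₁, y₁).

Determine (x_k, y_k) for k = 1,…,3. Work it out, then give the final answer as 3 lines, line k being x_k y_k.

19 1
721 38
27379 1443

√360 = [18; 1,36, …], period ℓ=2 (even) → k=1
a_0=18:  p_0=18·1+0=18,  q_0=18·0+1=1
a_1=1:  p_1=1·18+1=19,  q_1=1·1+0=1
→ (19, 1).  Check: 19²=361, 360·1²=360, difference 1.
k=2:  x_2 = 19·19+360·1·1 = 721,  y_2 = 19·1+1·19 = 38
k=3:  x_3 = 19·721+360·1·38 = 27379,  y_3 = 19·38+1·721 = 1443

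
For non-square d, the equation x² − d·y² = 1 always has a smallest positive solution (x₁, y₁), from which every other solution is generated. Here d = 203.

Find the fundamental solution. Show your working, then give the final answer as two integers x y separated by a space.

[14; 4,28] for √203; ℓ=2 ⇒ convergent index 1
k=0  a_k=14  p_k/q_k = 14/1
k=1  a_k=4  p_k/q_k = 57/4
(x₁, y₁) = (57, 4);  57² − 203·4² = 1 ✓

57 4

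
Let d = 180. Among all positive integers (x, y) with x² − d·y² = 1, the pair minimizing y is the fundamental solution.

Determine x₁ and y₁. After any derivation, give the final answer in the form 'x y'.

161 12

[13; 2,2,2,26] for √180; ℓ=4 ⇒ convergent index 3
i=0: a=13 ⇒ p=13, q=1
…
i=2: a=2 ⇒ p=67, q=5
i=3: a=2 ⇒ p=161, q=12
fundamental: x₁=161, y₁=12  (since 25921 − 180·144 = 1)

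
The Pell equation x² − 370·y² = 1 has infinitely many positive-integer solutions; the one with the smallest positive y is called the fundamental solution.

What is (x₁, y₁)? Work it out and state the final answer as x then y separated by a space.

d=370: √d = [19; 4,4,38] (ℓ=3, odd), read p_5/q_5
a_0=19:  p_0=19·1+0=19,  q_0=19·0+1=1
a_1=4:  p_1=4·19+1=77,  q_1=4·1+0=4
a_2=4:  p_2=4·77+19=327,  q_2=4·4+1=17
a_3=38:  p_3=38·327+77=12503,  q_3=38·17+4=650
a_4=4:  p_4=4·12503+327=50339,  q_4=4·650+17=2617
a_5=4:  p_5=4·50339+12503=213859,  q_5=4·2617+650=11118
fundamental: x₁=213859, y₁=11118  (since 45735671881 − 370·123609924 = 1)

213859 11118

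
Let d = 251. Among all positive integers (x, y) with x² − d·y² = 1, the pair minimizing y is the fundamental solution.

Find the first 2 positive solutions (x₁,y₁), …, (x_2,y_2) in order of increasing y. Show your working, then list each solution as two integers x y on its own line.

3674890 231957
27009633024199 1704832919460

d=251: √d = [15; 1,5,2,1,2,…,5,1,30] (ℓ=14, even), read p_13/q_13
i=0: a=15 ⇒ p=15, q=1
i=1: a=1 ⇒ p=16, q=1
i=2: a=5 ⇒ p=95, q=6
i=3: a=2 ⇒ p=206, q=13
i=4: a=1 ⇒ p=301, q=19
i=5: a=2 ⇒ p=808, q=51
i=6: a=2 ⇒ p=1917, q=121
i=7: a=15 ⇒ p=29563, q=1866
i=8: a=2 ⇒ p=61043, q=3853
i=9: a=2 ⇒ p=151649, q=9572
i=10: a=1 ⇒ p=212692, q=13425
i=11: a=2 ⇒ p=577033, q=36422
i=12: a=5 ⇒ p=3097857, q=195535
i=13: a=1 ⇒ p=3674890, q=231957
→ (3674890, 231957).  Check: 3674890²=13504816512100, 251·231957²=13504816512099, difference 1.
n=2: (3674890,231957)∘(3674890,231957) = (3674890·3674890+251·231957·231957, 3674890·231957+231957·3674890) = (27009633024199,1704832919460)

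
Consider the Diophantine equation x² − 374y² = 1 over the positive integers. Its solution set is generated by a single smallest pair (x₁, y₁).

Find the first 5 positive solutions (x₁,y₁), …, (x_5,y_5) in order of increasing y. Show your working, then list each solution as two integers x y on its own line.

[19; 2,1,18,1,2,38] for √374; ℓ=6 ⇒ convergent index 5
i=0: a=19 ⇒ p=19, q=1
…
i=4: a=1 ⇒ p=1141, q=59
i=5: a=2 ⇒ p=3365, q=174
(x₁, y₁) = (3365, 174);  3365² − 374·174² = 1 ✓
k=2:  x_2 = 3365·3365+374·174·174 = 22646449,  y_2 = 3365·174+174·3365 = 1171020
k=3:  x_3 = 3365·22646449+374·174·1171020 = 152410598405,  y_3 = 3365·1171020+174·22646449 = 7880964426
k=4:  x_4 = 3365·152410598405+374·174·7880964426 = 1025723304619201,  y_4 = 3365·7880964426+174·152410598405 = 53038889415960
k=5:  x_5 = 3365·1025723304619201+374·174·53038889415960 = 6903117687676624325,  y_5 = 3365·53038889415960+174·1025723304619201 = 356951717888446374

3365 174
22646449 1171020
152410598405 7880964426
1025723304619201 53038889415960
6903117687676624325 356951717888446374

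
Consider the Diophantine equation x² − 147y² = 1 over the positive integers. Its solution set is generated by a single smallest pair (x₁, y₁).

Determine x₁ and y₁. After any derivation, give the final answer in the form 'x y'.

97 8

√147 → a₀=12, period (8,24); ℓ=2 even so k=1
i=0: a=12 ⇒ p=12, q=1
i=1: a=8 ⇒ p=97, q=8
(x₁, y₁) = (97, 8);  97² − 147·8² = 1 ✓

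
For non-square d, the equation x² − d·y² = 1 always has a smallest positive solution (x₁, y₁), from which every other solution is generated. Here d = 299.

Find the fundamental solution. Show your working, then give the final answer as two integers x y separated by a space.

[17; 3,2,3,34] for √299; ℓ=4 ⇒ convergent index 3
step 0: (17, 1)  from 17·(1,0) + (0,1)
…
step 2: (121, 7)  from 2·(52,3) + (17,1)
step 3: (415, 24)  from 3·(121,7) + (52,3)
fundamental: x₁=415, y₁=24  (since 172225 − 299·576 = 1)

415 24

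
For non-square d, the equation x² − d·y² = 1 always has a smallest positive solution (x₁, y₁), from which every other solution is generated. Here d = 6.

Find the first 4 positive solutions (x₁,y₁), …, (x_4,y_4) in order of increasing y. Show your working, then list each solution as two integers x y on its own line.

5 2
49 20
485 198
4801 1960

d=6: √d = [2; 2,4] (ℓ=2, even), read p_1/q_1
i=0: a=2 ⇒ p=2, q=1
i=1: a=2 ⇒ p=5, q=2
(x₁, y₁) = (5, 2);  5² − 6·2² = 1 ✓
(5+2√6)^2 = 49 + 20√6
(5+2√6)^3 = 485 + 198√6
(5+2√6)^4 = 4801 + 1960√6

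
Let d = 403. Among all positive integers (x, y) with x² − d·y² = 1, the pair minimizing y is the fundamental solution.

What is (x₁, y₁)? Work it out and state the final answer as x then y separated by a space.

669878 33369

[20; 13,2,1,3,1,3,1,2,13,40] for √403; ℓ=10 ⇒ convergent index 9
a_0=20:  p_0=20·1+0=20,  q_0=20·0+1=1
…
a_8=2:  p_8=2·17967+14213=50147,  q_8=2·895+708=2498
a_9=13:  p_9=13·50147+17967=669878,  q_9=13·2498+895=33369
→ (669878, 33369).  Check: 669878²=448736534884, 403·33369²=448736534883, difference 1.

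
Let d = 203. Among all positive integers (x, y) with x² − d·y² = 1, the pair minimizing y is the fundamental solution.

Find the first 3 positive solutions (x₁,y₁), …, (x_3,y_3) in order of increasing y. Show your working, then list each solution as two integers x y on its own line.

57 4
6497 456
740601 51980

√203 = [14; 4,28, …], period ℓ=2 (even) → k=1
i=0: a=14 ⇒ p=14, q=1
i=1: a=4 ⇒ p=57, q=4
→ (57, 4).  Check: 57²=3249, 203·4²=3248, difference 1.
k=2:  x_2 = 57·57+203·4·4 = 6497,  y_2 = 57·4+4·57 = 456
k=3:  x_3 = 57·6497+203·4·456 = 740601,  y_3 = 57·456+4·6497 = 51980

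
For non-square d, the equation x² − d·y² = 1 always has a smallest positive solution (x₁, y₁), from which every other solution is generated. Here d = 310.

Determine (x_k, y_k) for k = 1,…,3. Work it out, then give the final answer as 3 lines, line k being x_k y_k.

d=310: √d = [17; 1,1,1,1,5,…,1,1,34] (ℓ=16, even), read p_15/q_15
k=0  a_k=17  p_k/q_k = 17/1
k=1  a_k=1  p_k/q_k = 18/1
k=2  a_k=1  p_k/q_k = 35/2
…
k=5  a_k=5  p_k/q_k = 493/28
k=6  a_k=3  p_k/q_k = 1567/89
…
k=8  a_k=2  p_k/q_k = 5687/323
…
k=10  a_k=3  p_k/q_k = 28928/1643
k=11  a_k=5  p_k/q_k = 152387/8655
k=12  a_k=1  p_k/q_k = 181315/10298
…
k=14  a_k=1  p_k/q_k = 515017/29251
k=15  a_k=1  p_k/q_k = 848719/48204
fundamental: x₁=848719, y₁=48204  (since 720323940961 − 310·2323625616 = 1)
n=2: (848719,48204)∘(848719,48204) = (848719·848719+310·48204·48204, 848719·48204+48204·848719) = (1440647881921,81823301352)
n=3: (1440647881921,81823301352)∘(848719,48204) = (848719·1440647881921+310·48204·81823301352, 848719·81823301352+48204·1440647881921) = (2445410459391369679,138889981000287972)

848719 48204
1440647881921 81823301352
2445410459391369679 138889981000287972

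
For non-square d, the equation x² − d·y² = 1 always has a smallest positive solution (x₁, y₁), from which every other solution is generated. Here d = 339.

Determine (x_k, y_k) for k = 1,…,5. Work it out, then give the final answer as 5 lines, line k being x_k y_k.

√339 = [18; 2,2,2,1,17,1,2,2,2,36, …], period ℓ=10 (even) → k=9
a_0=18:  p_0=18·1+0=18,  q_0=18·0+1=1
…
a_3=2:  p_3=2·92+37=221,  q_3=2·5+2=12
…
a_5=17:  p_5=17·313+221=5542,  q_5=17·17+12=301
a_6=1:  p_6=1·5542+313=5855,  q_6=1·301+17=318
a_7=2:  p_7=2·5855+5542=17252,  q_7=2·318+301=937
a_8=2:  p_8=2·17252+5855=40359,  q_8=2·937+318=2192
a_9=2:  p_9=2·40359+17252=97970,  q_9=2·2192+937=5321
fundamental: x₁=97970, y₁=5321  (since 9598120900 − 339·28313041 = 1)
n=2: (97970,5321)∘(97970,5321) = (97970·97970+339·5321·5321, 97970·5321+5321·97970) = (19196241799,1042596740)
n=3: (19196241799,1042596740)∘(97970,5321) = (97970·19196241799+339·5321·1042596740, 97970·1042596740+5321·19196241799) = (3761311617998090,204286405230279)
n=4: (3761311617998090,204286405230279)∘(97970,5321) = (97970·3761311617998090+339·5321·204286405230279, 97970·204286405230279+5321·3761311617998090) = (736991398411349512801,40027878239778270520)
n=5: (736991398411349512801,40027878239778270520)∘(97970,5321) = (97970·736991398411349512801+339·5321·40027878239778270520, 97970·40027878239778270520+5321·736991398411349512801) = (144406094600958511920229850,7843062462097867920458521)

97970 5321
19196241799 1042596740
3761311617998090 204286405230279
736991398411349512801 40027878239778270520
144406094600958511920229850 7843062462097867920458521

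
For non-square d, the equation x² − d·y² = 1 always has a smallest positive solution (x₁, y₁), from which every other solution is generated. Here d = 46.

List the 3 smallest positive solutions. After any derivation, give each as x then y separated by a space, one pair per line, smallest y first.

24335 3588
1184384449 174627960
57643991108495 8499142809612

√46 = [6; 1,3,1,1,2,6,2,1,1,3,1,12, …], period ℓ=12 (even) → k=11
i=0: a=6 ⇒ p=6, q=1
i=1: a=1 ⇒ p=7, q=1
i=2: a=3 ⇒ p=27, q=4
i=3: a=1 ⇒ p=34, q=5
i=4: a=1 ⇒ p=61, q=9
i=5: a=2 ⇒ p=156, q=23
i=6: a=6 ⇒ p=997, q=147
…
i=9: a=1 ⇒ p=5297, q=781
i=10: a=3 ⇒ p=19038, q=2807
i=11: a=1 ⇒ p=24335, q=3588
→ (24335, 3588).  Check: 24335²=592192225, 46·3588²=592192224, difference 1.
k=2:  x_2 = 24335·24335+46·3588·3588 = 1184384449,  y_2 = 24335·3588+3588·24335 = 174627960
k=3:  x_3 = 24335·1184384449+46·3588·174627960 = 57643991108495,  y_3 = 24335·174627960+3588·1184384449 = 8499142809612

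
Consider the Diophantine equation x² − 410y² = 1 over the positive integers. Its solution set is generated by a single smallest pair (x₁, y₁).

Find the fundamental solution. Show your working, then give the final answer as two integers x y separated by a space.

d=410: √d = [20; 4,40] (ℓ=2, even), read p_1/q_1
i=0: a=20 ⇒ p=20, q=1
i=1: a=4 ⇒ p=81, q=4
(x₁, y₁) = (81, 4);  81² − 410·4² = 1 ✓

81 4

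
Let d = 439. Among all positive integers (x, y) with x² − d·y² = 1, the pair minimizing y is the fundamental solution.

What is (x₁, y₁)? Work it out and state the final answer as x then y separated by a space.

√439 → a₀=20, period (1,19,1,40); ℓ=4 even so k=3
i=0: a=20 ⇒ p=20, q=1
…
i=2: a=19 ⇒ p=419, q=20
i=3: a=1 ⇒ p=440, q=21
→ (440, 21).  Check: 440²=193600, 439·21²=193599, difference 1.

440 21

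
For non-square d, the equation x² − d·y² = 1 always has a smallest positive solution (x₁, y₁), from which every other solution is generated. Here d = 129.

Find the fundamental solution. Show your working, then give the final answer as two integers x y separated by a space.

d=129: √d = [11; 2,1,3,1,6,1,3,1,2,22] (ℓ=10, even), read p_9/q_9
k=0  a_k=11  p_k/q_k = 11/1
…
k=2  a_k=1  p_k/q_k = 34/3
k=3  a_k=3  p_k/q_k = 125/11
k=4  a_k=1  p_k/q_k = 159/14
k=5  a_k=6  p_k/q_k = 1079/95
k=6  a_k=1  p_k/q_k = 1238/109
k=7  a_k=3  p_k/q_k = 4793/422
k=8  a_k=1  p_k/q_k = 6031/531
k=9  a_k=2  p_k/q_k = 16855/1484
→ (16855, 1484).  Check: 16855²=284091025, 129·1484²=284091024, difference 1.

16855 1484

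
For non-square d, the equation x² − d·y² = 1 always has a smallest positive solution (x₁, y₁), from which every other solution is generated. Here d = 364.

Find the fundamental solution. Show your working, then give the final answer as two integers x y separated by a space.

√364 → a₀=19, period (12,1,2,3,1,8,1,3,2,1,12,38); ℓ=12 even so k=11
k=0  a_k=19  p_k/q_k = 19/1
…
k=4  a_k=3  p_k/q_k = 2423/127
…
k=7  a_k=1  p_k/q_k = 30755/1612
…
k=10  a_k=1  p_k/q_k = 390371/20461
k=11  a_k=12  p_k/q_k = 4954951/259710
fundamental: x₁=4954951, y₁=259710  (since 24551539412401 − 364·67449284100 = 1)

4954951 259710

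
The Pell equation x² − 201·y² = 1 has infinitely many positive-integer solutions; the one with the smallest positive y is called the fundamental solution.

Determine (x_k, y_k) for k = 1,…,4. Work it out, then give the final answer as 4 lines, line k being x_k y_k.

√201 → a₀=14, period (5,1,1,1,2,…,1,5,28); ℓ=14 even so k=13
a_0=14:  p_0=14·1+0=14,  q_0=14·0+1=1
…
a_5=2:  p_5=2·241+156=638,  q_5=2·17+11=45
a_6=1:  p_6=1·638+241=879,  q_6=1·45+17=62
…
a_9=2:  p_9=2·8549+7670=24768,  q_9=2·603+541=1747
a_10=1:  p_10=1·24768+8549=33317,  q_10=1·1747+603=2350
…
a_12=1:  p_12=1·58085+33317=91402,  q_12=1·4097+2350=6447
a_13=5:  p_13=5·91402+58085=515095,  q_13=5·6447+4097=36332
→ (515095, 36332).  Check: 515095²=265322859025, 201·36332²=265322859024, difference 1.
(515095+36332√201)^2 = 530645718049 + 37428863080√201
(515095+36332√201)^3 = 546665912276384215 + 38558840456348868√201
(515095+36332√201)^4 = 563169756167477608732801 + 39722931849688611461840√201

515095 36332
530645718049 37428863080
546665912276384215 38558840456348868
563169756167477608732801 39722931849688611461840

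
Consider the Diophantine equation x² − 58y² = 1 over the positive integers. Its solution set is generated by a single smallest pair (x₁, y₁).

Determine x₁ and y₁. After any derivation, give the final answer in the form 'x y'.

√58 → a₀=7, period (1,1,1,1,1,1,14); ℓ=7 odd so k=13
a_0=7:  p_0=7·1+0=7,  q_0=7·0+1=1
a_1=1:  p_1=1·7+1=8,  q_1=1·1+0=1
a_2=1:  p_2=1·8+7=15,  q_2=1·1+1=2
a_3=1:  p_3=1·15+8=23,  q_3=1·2+1=3
…
a_5=1:  p_5=1·38+23=61,  q_5=1·5+3=8
a_6=1:  p_6=1·61+38=99,  q_6=1·8+5=13
a_7=14:  p_7=14·99+61=1447,  q_7=14·13+8=190
a_8=1:  p_8=1·1447+99=1546,  q_8=1·190+13=203
a_9=1:  p_9=1·1546+1447=2993,  q_9=1·203+190=393
a_10=1:  p_10=1·2993+1546=4539,  q_10=1·393+203=596
a_11=1:  p_11=1·4539+2993=7532,  q_11=1·596+393=989
a_12=1:  p_12=1·7532+4539=12071,  q_12=1·989+596=1585
a_13=1:  p_13=1·12071+7532=19603,  q_13=1·1585+989=2574
fundamental: x₁=19603, y₁=2574  (since 384277609 − 58·6625476 = 1)

19603 2574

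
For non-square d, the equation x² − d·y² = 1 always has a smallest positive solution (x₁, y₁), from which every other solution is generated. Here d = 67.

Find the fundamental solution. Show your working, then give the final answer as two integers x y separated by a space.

√67 → a₀=8, period (5,2,1,1,7,1,1,2,5,16); ℓ=10 even so k=9
k=0  a_k=8  p_k/q_k = 8/1
…
k=2  a_k=2  p_k/q_k = 90/11
…
k=4  a_k=1  p_k/q_k = 221/27
k=5  a_k=7  p_k/q_k = 1678/205
k=6  a_k=1  p_k/q_k = 1899/232
k=7  a_k=1  p_k/q_k = 3577/437
k=8  a_k=2  p_k/q_k = 9053/1106
k=9  a_k=5  p_k/q_k = 48842/5967
fundamental: x₁=48842, y₁=5967  (since 2385540964 − 67·35605089 = 1)

48842 5967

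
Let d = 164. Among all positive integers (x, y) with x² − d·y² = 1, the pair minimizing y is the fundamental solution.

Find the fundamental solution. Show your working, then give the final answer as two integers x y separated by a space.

2049 160

d=164: √d = [12; 1,4,6,4,1,24] (ℓ=6, even), read p_5/q_5
a_0=12:  p_0=12·1+0=12,  q_0=12·0+1=1
a_1=1:  p_1=1·12+1=13,  q_1=1·1+0=1
a_2=4:  p_2=4·13+12=64,  q_2=4·1+1=5
a_3=6:  p_3=6·64+13=397,  q_3=6·5+1=31
a_4=4:  p_4=4·397+64=1652,  q_4=4·31+5=129
a_5=1:  p_5=1·1652+397=2049,  q_5=1·129+31=160
fundamental: x₁=2049, y₁=160  (since 4198401 − 164·25600 = 1)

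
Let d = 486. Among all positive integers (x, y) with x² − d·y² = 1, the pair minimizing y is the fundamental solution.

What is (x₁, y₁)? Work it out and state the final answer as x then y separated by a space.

485 22

d=486: √d = [22; 22,44] (ℓ=2, even), read p_1/q_1
i=0: a=22 ⇒ p=22, q=1
i=1: a=22 ⇒ p=485, q=22
(x₁, y₁) = (485, 22);  485² − 486·22² = 1 ✓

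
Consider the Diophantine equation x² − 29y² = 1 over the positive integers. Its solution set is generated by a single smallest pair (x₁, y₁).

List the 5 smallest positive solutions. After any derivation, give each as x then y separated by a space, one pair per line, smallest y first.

9801 1820
192119201 35675640
3765920568201 699313893460
73819574785756801 13707950903927280
1447011301184484245001 268703252919468649100

√29 = [5; 2,1,1,2,10, …], period ℓ=5 (odd) → k=9
step 0: (5, 1)  from 5·(1,0) + (0,1)
…
step 4: (70, 13)  from 2·(27,5) + (16,3)
…
step 7: (2251, 418)  from 1·(1524,283) + (727,135)
step 8: (3775, 701)  from 1·(2251,418) + (1524,283)
step 9: (9801, 1820)  from 2·(3775,701) + (2251,418)
→ (9801, 1820).  Check: 9801²=96059601, 29·1820²=96059600, difference 1.
n=2: (9801,1820)∘(9801,1820) = (9801·9801+29·1820·1820, 9801·1820+1820·9801) = (192119201,35675640)
n=3: (192119201,35675640)∘(9801,1820) = (9801·192119201+29·1820·35675640, 9801·35675640+1820·192119201) = (3765920568201,699313893460)
n=4: (3765920568201,699313893460)∘(9801,1820) = (9801·3765920568201+29·1820·699313893460, 9801·699313893460+1820·3765920568201) = (73819574785756801,13707950903927280)
n=5: (73819574785756801,13707950903927280)∘(9801,1820) = (9801·73819574785756801+29·1820·13707950903927280, 9801·13707950903927280+1820·73819574785756801) = (1447011301184484245001,268703252919468649100)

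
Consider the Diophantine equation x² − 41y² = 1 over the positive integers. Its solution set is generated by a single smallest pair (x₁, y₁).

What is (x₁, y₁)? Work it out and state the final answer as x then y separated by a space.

√41 → a₀=6, period (2,2,12); ℓ=3 odd so k=5
step 0: (6, 1)  from 6·(1,0) + (0,1)
step 1: (13, 2)  from 2·(6,1) + (1,0)
…
step 3: (397, 62)  from 12·(32,5) + (13,2)
step 4: (826, 129)  from 2·(397,62) + (32,5)
step 5: (2049, 320)  from 2·(826,129) + (397,62)
(x₁, y₁) = (2049, 320);  2049² − 41·320² = 1 ✓

2049 320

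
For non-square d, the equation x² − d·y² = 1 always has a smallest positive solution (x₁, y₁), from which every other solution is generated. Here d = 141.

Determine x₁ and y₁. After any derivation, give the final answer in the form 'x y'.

[11; 1,6,1,22] for √141; ℓ=4 ⇒ convergent index 3
k=0  a_k=11  p_k/q_k = 11/1
k=1  a_k=1  p_k/q_k = 12/1
k=2  a_k=6  p_k/q_k = 83/7
k=3  a_k=1  p_k/q_k = 95/8
(x₁, y₁) = (95, 8);  95² − 141·8² = 1 ✓

95 8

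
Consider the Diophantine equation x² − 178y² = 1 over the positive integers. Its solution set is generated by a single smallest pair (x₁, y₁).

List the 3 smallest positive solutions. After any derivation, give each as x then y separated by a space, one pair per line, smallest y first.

√178 → a₀=13, period (2,1,12,1,2,26); ℓ=6 even so k=5
i=0: a=13 ⇒ p=13, q=1
i=1: a=2 ⇒ p=27, q=2
i=2: a=1 ⇒ p=40, q=3
i=3: a=12 ⇒ p=507, q=38
i=4: a=1 ⇒ p=547, q=41
i=5: a=2 ⇒ p=1601, q=120
(x₁, y₁) = (1601, 120);  1601² − 178·120² = 1 ✓
n=2: (1601,120)∘(1601,120) = (1601·1601+178·120·120, 1601·120+120·1601) = (5126401,384240)
n=3: (5126401,384240)∘(1601,120) = (1601·5126401+178·120·384240, 1601·384240+120·5126401) = (16414734401,1230336360)

1601 120
5126401 384240
16414734401 1230336360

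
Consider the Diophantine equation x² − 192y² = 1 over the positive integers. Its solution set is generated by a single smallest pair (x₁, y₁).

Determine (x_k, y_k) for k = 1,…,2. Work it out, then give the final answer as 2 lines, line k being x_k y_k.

97 7
18817 1358

d=192: √d = [13; 1,5,1,26] (ℓ=4, even), read p_3/q_3
k=0  a_k=13  p_k/q_k = 13/1
k=1  a_k=1  p_k/q_k = 14/1
k=2  a_k=5  p_k/q_k = 83/6
k=3  a_k=1  p_k/q_k = 97/7
(x₁, y₁) = (97, 7);  97² − 192·7² = 1 ✓
(97+7√192)^2 = 18817 + 1358√192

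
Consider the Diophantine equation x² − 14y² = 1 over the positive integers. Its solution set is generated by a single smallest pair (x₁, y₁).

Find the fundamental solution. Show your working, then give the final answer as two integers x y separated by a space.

√14 = [3; 1,2,1,6, …], period ℓ=4 (even) → k=3
i=0: a=3 ⇒ p=3, q=1
i=1: a=1 ⇒ p=4, q=1
i=2: a=2 ⇒ p=11, q=3
i=3: a=1 ⇒ p=15, q=4
(x₁, y₁) = (15, 4);  15² − 14·4² = 1 ✓

15 4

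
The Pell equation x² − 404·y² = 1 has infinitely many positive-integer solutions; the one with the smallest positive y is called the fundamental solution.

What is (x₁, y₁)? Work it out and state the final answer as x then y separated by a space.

201 10

d=404: √d = [20; 10,40] (ℓ=2, even), read p_1/q_1
step 0: (20, 1)  from 20·(1,0) + (0,1)
step 1: (201, 10)  from 10·(20,1) + (1,0)
fundamental: x₁=201, y₁=10  (since 40401 − 404·100 = 1)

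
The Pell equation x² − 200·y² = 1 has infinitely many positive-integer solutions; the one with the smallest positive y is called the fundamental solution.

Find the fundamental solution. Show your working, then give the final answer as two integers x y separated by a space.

√200 → a₀=14, period (7,28); ℓ=2 even so k=1
a_0=14:  p_0=14·1+0=14,  q_0=14·0+1=1
a_1=7:  p_1=7·14+1=99,  q_1=7·1+0=7
(x₁, y₁) = (99, 7);  99² − 200·7² = 1 ✓

99 7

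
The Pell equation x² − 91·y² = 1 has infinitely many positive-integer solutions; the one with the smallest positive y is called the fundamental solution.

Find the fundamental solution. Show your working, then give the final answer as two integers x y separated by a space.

√91 → a₀=9, period (1,1,5,1,5,1,1,18); ℓ=8 even so k=7
k=0  a_k=9  p_k/q_k = 9/1
k=1  a_k=1  p_k/q_k = 10/1
k=2  a_k=1  p_k/q_k = 19/2
…
k=6  a_k=1  p_k/q_k = 849/89
k=7  a_k=1  p_k/q_k = 1574/165
fundamental: x₁=1574, y₁=165  (since 2477476 − 91·27225 = 1)

1574 165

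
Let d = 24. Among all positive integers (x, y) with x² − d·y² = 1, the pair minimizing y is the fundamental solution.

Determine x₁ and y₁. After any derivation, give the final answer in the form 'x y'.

d=24: √d = [4; 1,8] (ℓ=2, even), read p_1/q_1
a_0=4:  p_0=4·1+0=4,  q_0=4·0+1=1
a_1=1:  p_1=1·4+1=5,  q_1=1·1+0=1
(x₁, y₁) = (5, 1);  5² − 24·1² = 1 ✓

5 1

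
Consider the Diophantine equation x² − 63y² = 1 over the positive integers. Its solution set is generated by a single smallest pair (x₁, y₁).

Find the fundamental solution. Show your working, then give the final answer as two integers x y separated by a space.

8 1

√63 = [7; 1,14, …], period ℓ=2 (even) → k=1
k=0  a_k=7  p_k/q_k = 7/1
k=1  a_k=1  p_k/q_k = 8/1
(x₁, y₁) = (8, 1);  8² − 63·1² = 1 ✓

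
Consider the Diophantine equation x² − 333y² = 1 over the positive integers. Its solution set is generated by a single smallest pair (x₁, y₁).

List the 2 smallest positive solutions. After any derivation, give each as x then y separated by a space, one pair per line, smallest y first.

73 4
10657 584

d=333: √d = [18; 4,36] (ℓ=2, even), read p_1/q_1
a_0=18:  p_0=18·1+0=18,  q_0=18·0+1=1
a_1=4:  p_1=4·18+1=73,  q_1=4·1+0=4
fundamental: x₁=73, y₁=4  (since 5329 − 333·16 = 1)
k=2:  x_2 = 73·73+333·4·4 = 10657,  y_2 = 73·4+4·73 = 584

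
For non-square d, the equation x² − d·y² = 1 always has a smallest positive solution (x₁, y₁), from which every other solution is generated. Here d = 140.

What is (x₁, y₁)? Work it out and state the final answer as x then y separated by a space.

71 6

√140 → a₀=11, period (1,4,1,22); ℓ=4 even so k=3
step 0: (11, 1)  from 11·(1,0) + (0,1)
step 1: (12, 1)  from 1·(11,1) + (1,0)
step 2: (59, 5)  from 4·(12,1) + (11,1)
step 3: (71, 6)  from 1·(59,5) + (12,1)
fundamental: x₁=71, y₁=6  (since 5041 − 140·36 = 1)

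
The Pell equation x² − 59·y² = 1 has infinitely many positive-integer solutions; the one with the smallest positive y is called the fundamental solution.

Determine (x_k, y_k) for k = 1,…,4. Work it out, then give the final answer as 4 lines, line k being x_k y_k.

[7; 1,2,7,2,1,14] for √59; ℓ=6 ⇒ convergent index 5
a_0=7:  p_0=7·1+0=7,  q_0=7·0+1=1
a_1=1:  p_1=1·7+1=8,  q_1=1·1+0=1
…
a_3=7:  p_3=7·23+8=169,  q_3=7·3+1=22
a_4=2:  p_4=2·169+23=361,  q_4=2·22+3=47
a_5=1:  p_5=1·361+169=530,  q_5=1·47+22=69
(x₁, y₁) = (530, 69);  530² − 59·69² = 1 ✓
k=2:  x_2 = 530·530+59·69·69 = 561799,  y_2 = 530·69+69·530 = 73140
k=3:  x_3 = 530·561799+59·69·73140 = 595506410,  y_3 = 530·73140+69·561799 = 77528331
k=4:  x_4 = 530·595506410+59·69·77528331 = 631236232801,  y_4 = 530·77528331+69·595506410 = 82179957720

530 69
561799 73140
595506410 77528331
631236232801 82179957720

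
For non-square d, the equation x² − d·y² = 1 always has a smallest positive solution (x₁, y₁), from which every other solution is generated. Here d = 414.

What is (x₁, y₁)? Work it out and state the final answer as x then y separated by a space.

d=414: √d = [20; 2,1,7,2,7,1,2,40] (ℓ=8, even), read p_7/q_7
k=0  a_k=20  p_k/q_k = 20/1
k=1  a_k=2  p_k/q_k = 41/2
k=2  a_k=1  p_k/q_k = 61/3
…
k=4  a_k=2  p_k/q_k = 997/49
…
k=6  a_k=1  p_k/q_k = 8444/415
k=7  a_k=2  p_k/q_k = 24335/1196
fundamental: x₁=24335, y₁=1196  (since 592192225 − 414·1430416 = 1)

24335 1196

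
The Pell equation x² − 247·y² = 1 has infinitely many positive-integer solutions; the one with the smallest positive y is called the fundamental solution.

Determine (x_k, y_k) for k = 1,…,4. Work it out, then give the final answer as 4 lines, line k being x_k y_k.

√247 → a₀=15, period (1,2,1,1,9,1,9,1,1,2,1,30); ℓ=12 even so k=11
i=0: a=15 ⇒ p=15, q=1
…
i=4: a=1 ⇒ p=110, q=7
i=5: a=9 ⇒ p=1053, q=67
…
i=7: a=9 ⇒ p=11520, q=733
i=8: a=1 ⇒ p=12683, q=807
i=9: a=1 ⇒ p=24203, q=1540
i=10: a=2 ⇒ p=61089, q=3887
i=11: a=1 ⇒ p=85292, q=5427
(x₁, y₁) = (85292, 5427);  85292² − 247·5427² = 1 ✓
(x_2, y_2) = (85292·85292 + 247·5427·5427, 85292·5427 + 5427·85292) = (14549450527, 925759368)
(x_3, y_3) = (85292·14549450527 + 247·5427·925759368, 85292·925759368 + 5427·14549450527) = (2481903468612476, 157919736025485)
(x_4, y_4) = (85292·2481903468612476 + 247·5427·157919736025485, 85292·157919736025485 + 5427·2481903468612476) = (423373021275241155457, 26938580249245573872)

85292 5427
14549450527 925759368
2481903468612476 157919736025485
423373021275241155457 26938580249245573872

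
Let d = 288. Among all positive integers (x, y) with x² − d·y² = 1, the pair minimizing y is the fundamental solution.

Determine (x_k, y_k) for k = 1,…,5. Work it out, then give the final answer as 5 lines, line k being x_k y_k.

17 1
577 34
19601 1155
665857 39236
22619537 1332869

[16; 1,32] for √288; ℓ=2 ⇒ convergent index 1
step 0: (16, 1)  from 16·(1,0) + (0,1)
step 1: (17, 1)  from 1·(16,1) + (1,0)
fundamental: x₁=17, y₁=1  (since 289 − 288·1 = 1)
(17+1√288)^2 = 577 + 34√288
(17+1√288)^3 = 19601 + 1155√288
(17+1√288)^4 = 665857 + 39236√288
(17+1√288)^5 = 22619537 + 1332869√288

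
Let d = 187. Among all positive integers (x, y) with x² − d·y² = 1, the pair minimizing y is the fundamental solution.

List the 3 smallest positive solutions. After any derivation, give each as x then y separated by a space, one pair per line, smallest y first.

1682 123
5658247 413772
19034341226 1391928885

√187 = [13; 1,2,13,2,1,26, …], period ℓ=6 (even) → k=5
k=0  a_k=13  p_k/q_k = 13/1
k=1  a_k=1  p_k/q_k = 14/1
k=2  a_k=2  p_k/q_k = 41/3
…
k=4  a_k=2  p_k/q_k = 1135/83
k=5  a_k=1  p_k/q_k = 1682/123
(x₁, y₁) = (1682, 123);  1682² − 187·123² = 1 ✓
n=2: (1682,123)∘(1682,123) = (1682·1682+187·123·123, 1682·123+123·1682) = (5658247,413772)
n=3: (5658247,413772)∘(1682,123) = (1682·5658247+187·123·413772, 1682·413772+123·5658247) = (19034341226,1391928885)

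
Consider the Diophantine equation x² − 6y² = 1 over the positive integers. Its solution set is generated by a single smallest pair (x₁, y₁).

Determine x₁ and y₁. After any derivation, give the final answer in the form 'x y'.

√6 → a₀=2, period (2,4); ℓ=2 even so k=1
k=0  a_k=2  p_k/q_k = 2/1
k=1  a_k=2  p_k/q_k = 5/2
→ (5, 2).  Check: 5²=25, 6·2²=24, difference 1.

5 2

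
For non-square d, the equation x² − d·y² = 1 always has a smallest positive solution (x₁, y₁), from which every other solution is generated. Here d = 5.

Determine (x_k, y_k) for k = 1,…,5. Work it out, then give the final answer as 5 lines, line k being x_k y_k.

9 4
161 72
2889 1292
51841 23184
930249 416020

[2; 4] for √5; ℓ=1 ⇒ convergent index 1
i=0: a=2 ⇒ p=2, q=1
i=1: a=4 ⇒ p=9, q=4
→ (9, 4).  Check: 9²=81, 5·4²=80, difference 1.
(x_2, y_2) = (9·9 + 5·4·4, 9·4 + 4·9) = (161, 72)
(x_3, y_3) = (9·161 + 5·4·72, 9·72 + 4·161) = (2889, 1292)
(x_4, y_4) = (9·2889 + 5·4·1292, 9·1292 + 4·2889) = (51841, 23184)
(x_5, y_5) = (9·51841 + 5·4·23184, 9·23184 + 4·51841) = (930249, 416020)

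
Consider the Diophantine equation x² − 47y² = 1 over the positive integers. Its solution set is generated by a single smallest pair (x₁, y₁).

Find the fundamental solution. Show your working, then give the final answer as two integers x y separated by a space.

d=47: √d = [6; 1,5,1,12] (ℓ=4, even), read p_3/q_3
k=0  a_k=6  p_k/q_k = 6/1
…
k=2  a_k=5  p_k/q_k = 41/6
k=3  a_k=1  p_k/q_k = 48/7
→ (48, 7).  Check: 48²=2304, 47·7²=2303, difference 1.

48 7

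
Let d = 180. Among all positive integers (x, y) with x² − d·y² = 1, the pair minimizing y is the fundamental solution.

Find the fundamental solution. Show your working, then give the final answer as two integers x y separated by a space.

161 12

d=180: √d = [13; 2,2,2,26] (ℓ=4, even), read p_3/q_3
k=0  a_k=13  p_k/q_k = 13/1
…
k=2  a_k=2  p_k/q_k = 67/5
k=3  a_k=2  p_k/q_k = 161/12
→ (161, 12).  Check: 161²=25921, 180·12²=25920, difference 1.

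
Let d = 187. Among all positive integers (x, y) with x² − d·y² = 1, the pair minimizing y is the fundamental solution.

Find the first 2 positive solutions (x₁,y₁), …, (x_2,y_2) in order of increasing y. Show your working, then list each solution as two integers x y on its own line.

1682 123
5658247 413772

d=187: √d = [13; 1,2,13,2,1,26] (ℓ=6, even), read p_5/q_5
k=0  a_k=13  p_k/q_k = 13/1
…
k=4  a_k=2  p_k/q_k = 1135/83
k=5  a_k=1  p_k/q_k = 1682/123
fundamental: x₁=1682, y₁=123  (since 2829124 − 187·15129 = 1)
(x_2, y_2) = (1682·1682 + 187·123·123, 1682·123 + 123·1682) = (5658247, 413772)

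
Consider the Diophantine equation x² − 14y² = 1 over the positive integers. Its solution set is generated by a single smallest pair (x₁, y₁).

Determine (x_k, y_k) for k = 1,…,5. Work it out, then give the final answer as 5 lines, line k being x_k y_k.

15 4
449 120
13455 3596
403201 107760
12082575 3229204

[3; 1,2,1,6] for √14; ℓ=4 ⇒ convergent index 3
i=0: a=3 ⇒ p=3, q=1
i=1: a=1 ⇒ p=4, q=1
i=2: a=2 ⇒ p=11, q=3
i=3: a=1 ⇒ p=15, q=4
(x₁, y₁) = (15, 4);  15² − 14·4² = 1 ✓
n=2: (15,4)∘(15,4) = (15·15+14·4·4, 15·4+4·15) = (449,120)
n=3: (449,120)∘(15,4) = (15·449+14·4·120, 15·120+4·449) = (13455,3596)
n=4: (13455,3596)∘(15,4) = (15·13455+14·4·3596, 15·3596+4·13455) = (403201,107760)
n=5: (403201,107760)∘(15,4) = (15·403201+14·4·107760, 15·107760+4·403201) = (12082575,3229204)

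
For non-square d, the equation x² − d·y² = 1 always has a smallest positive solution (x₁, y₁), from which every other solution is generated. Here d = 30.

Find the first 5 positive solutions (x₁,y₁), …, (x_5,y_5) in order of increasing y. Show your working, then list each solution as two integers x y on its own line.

11 2
241 44
5291 966
116161 21208
2550251 465610

d=30: √d = [5; 2,10] (ℓ=2, even), read p_1/q_1
k=0  a_k=5  p_k/q_k = 5/1
k=1  a_k=2  p_k/q_k = 11/2
→ (11, 2).  Check: 11²=121, 30·2²=120, difference 1.
(11+2√30)^2 = 241 + 44√30
(11+2√30)^3 = 5291 + 966√30
(11+2√30)^4 = 116161 + 21208√30
(11+2√30)^5 = 2550251 + 465610√30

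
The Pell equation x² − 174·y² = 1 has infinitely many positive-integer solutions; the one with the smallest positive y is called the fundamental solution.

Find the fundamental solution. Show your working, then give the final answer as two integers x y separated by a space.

d=174: √d = [13; 5,4,5,26] (ℓ=4, even), read p_3/q_3
step 0: (13, 1)  from 13·(1,0) + (0,1)
…
step 2: (277, 21)  from 4·(66,5) + (13,1)
step 3: (1451, 110)  from 5·(277,21) + (66,5)
(x₁, y₁) = (1451, 110);  1451² − 174·110² = 1 ✓

1451 110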